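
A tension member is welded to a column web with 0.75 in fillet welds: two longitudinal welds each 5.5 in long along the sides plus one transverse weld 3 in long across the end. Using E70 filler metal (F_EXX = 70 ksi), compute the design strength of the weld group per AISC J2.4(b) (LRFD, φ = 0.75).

t_e = 0.707 × 0.75 = 0.5302 in.
R_nwl = 0.6 × 70 × 0.5302 × 11 = 245 kips (longitudinal, 2 welds).
R_nwt = 0.6 × 70 × 0.5302 × 3 = 66.81 kips (transverse, base value).
(i) R_nwl + R_nwt = 311.8 kips; (ii) 0.85 R_nwl + 1.5 R_nwt = 308.4 kips.
R_n = max = 311.8 kips [governs: (i)]; φR_n = 233.8 kips.

φR_n ≈ 234 kips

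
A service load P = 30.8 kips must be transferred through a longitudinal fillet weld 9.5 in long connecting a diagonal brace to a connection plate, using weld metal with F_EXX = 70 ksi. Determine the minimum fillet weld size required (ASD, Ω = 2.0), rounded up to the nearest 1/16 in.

Total weld length L = 9.5 in.
Required throat t_e = P × Ω / (0.6 F_EXX × L) = 30.8 × 2.0 / (0.6 × 70 × 9.5) = 0.1544 in.
Required leg w = t_e / 0.707 = 0.2184 in → use 1/4 in.

w = 1/4 in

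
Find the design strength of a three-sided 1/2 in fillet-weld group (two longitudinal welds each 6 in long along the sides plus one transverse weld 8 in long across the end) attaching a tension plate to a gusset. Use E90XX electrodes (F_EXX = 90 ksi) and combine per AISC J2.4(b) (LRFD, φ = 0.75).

φR_n ≈ 318 kip

t_e = 0.707 × 0.5 = 0.3535 in.
R_nwl = 0.6 × 90 × 0.3535 × 12 = 229.1 kip (longitudinal, 2 welds).
R_nwt = 0.6 × 90 × 0.3535 × 8 = 152.7 kip (transverse, base value).
(i) R_nwl + R_nwt = 381.8 kip; (ii) 0.85 R_nwl + 1.5 R_nwt = 423.8 kip.
R_n = max = 423.8 kip [governs: (ii)]; φR_n = 317.8 kip.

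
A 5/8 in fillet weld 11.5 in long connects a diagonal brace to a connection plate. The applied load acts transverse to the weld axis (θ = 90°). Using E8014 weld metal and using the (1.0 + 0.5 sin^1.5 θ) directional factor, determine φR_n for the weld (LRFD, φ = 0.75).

φR_n ≈ 274 kips

E80XX → F_EXX = 80 ksi.
t_e = 0.707 × 0.625 = 0.4419 in; A_we = 0.4419 × 11.5 = 5.082 in².
Directional factor: 1.0 + 0.5 sin^1.5(90°) = 1.5.
F_nw = 0.6 × 80 × 1.5 = 72 ksi.
φR_n = 0.75 × 72 × 5.082 = 274.4 kips.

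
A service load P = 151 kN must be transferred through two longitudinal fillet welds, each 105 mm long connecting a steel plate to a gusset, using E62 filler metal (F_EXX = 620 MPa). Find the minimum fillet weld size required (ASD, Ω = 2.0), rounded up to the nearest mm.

Total weld length L = 210 mm.
Required throat t_e = P × Ω / (0.6 F_EXX × L) = 151 × 2.0 / (0.6 × 620 × 210 × 10⁻³) = 3.866 mm.
Required leg w = t_e / 0.707 = 5.468 mm → use 6 mm.

w = 6 mm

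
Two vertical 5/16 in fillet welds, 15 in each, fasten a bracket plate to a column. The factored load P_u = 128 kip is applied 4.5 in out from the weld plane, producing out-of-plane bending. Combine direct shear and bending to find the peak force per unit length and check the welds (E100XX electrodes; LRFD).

f_max ≈ 8.79 kip/in; adequate

E100XX → F_EXX = 100 ksi.
L_w = 2 × 15 = 30 in; section modulus (unit throat) S = 2 × L²/6 = 75 in².
Direct shear f_v = P/L_w = 128/30 = 4.267 kip/in.
Moment M = P × e = 128 × 4.5 = 576 kip·in; bending f_b = M/S = 7.68 kip/in.
f_max = √(f_v² + f_b²) = √(4.267² + 7.68²) = 8.786 kip/in.
φr_n = 0.75 × 0.6 × 100 × (0.707 × 0.3125) = 9.942 kip/in → adequate.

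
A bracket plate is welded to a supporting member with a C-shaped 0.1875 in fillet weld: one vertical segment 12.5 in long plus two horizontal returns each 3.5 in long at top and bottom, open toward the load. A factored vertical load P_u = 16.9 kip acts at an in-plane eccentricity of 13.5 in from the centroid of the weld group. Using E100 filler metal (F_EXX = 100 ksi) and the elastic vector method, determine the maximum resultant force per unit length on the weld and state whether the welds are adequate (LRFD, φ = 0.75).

f_max ≈ 3.88 kip/in; adequate

Total weld length L_w = 19.5 in. Treat welds as unit-width lines.
Centroid: x̄ = 2×3.5×1.75 / 19.5 = 0.6282 in from the vertical weld.
Polar moment about centroid: J = I_x + I_y = [12.5³/12 + 2×3.5×6.25²] + [12.5×0.6282² + 2(3.5³/12 + 3.5×1.122²)] = 457.1 in³.
Direct shear f_v = P/L_w = 16.9 / 19.5 = 0.8667 kip/in (vertical).
Torsion M = P·e = 16.9 × 13.5 = 228.15 kip·in.
Critical point at (x, y) = (2.872, 6.25) from centroid. f_tx = M·y/J = 3.12 kip/in; f_ty = M·x/J = 1.433 kip/in.
Resultant f_max = √[f_tx² + (f_v + f_ty)²] = √[3.12² + (0.8667 + 1.433)²] = 3.876 kip/in.
Capacity per unit length: φr_n = 0.75 × 0.6 × 100 × (0.707 × 0.1875) = 5.965 kip/in.
3.876 ≤ 5.965 → adequate.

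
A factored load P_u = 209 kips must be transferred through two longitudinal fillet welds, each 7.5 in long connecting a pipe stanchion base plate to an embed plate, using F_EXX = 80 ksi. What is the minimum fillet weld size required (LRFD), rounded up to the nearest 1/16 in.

Total weld length L = 15 in.
Required throat t_e = P_u / (φ × 0.6 F_EXX × L) = 209 / (0.75 × 0.6 × 80 × 15) = 0.387 in.
Required leg w = t_e / 0.707 = 0.5474 in → use 9/16 in.

w = 9/16 in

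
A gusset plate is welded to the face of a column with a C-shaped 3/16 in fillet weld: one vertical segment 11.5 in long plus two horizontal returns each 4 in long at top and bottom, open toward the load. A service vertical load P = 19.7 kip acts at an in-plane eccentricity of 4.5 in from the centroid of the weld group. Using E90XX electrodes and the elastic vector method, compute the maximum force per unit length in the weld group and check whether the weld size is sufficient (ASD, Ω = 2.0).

f_max ≈ 2.07 kip/in; adequate

E90XX → F_EXX = 90 ksi.
Total weld length L_w = 19.5 in. Treat welds as unit-width lines.
Centroid: x̄ = 2×4×2 / 19.5 = 0.8205 in from the vertical weld.
Polar moment about centroid: J = I_x + I_y = [11.5³/12 + 2×4×5.75²] + [11.5×0.8205² + 2(4³/12 + 4×1.179²)] = 420.8 in³.
Direct shear f_v = P/L_w = 19.7 / 19.5 = 1.01 kip/in (vertical).
Torsion M = P·e = 19.7 × 4.5 = 88.65 kip·in.
Critical point at (x, y) = (3.179, 5.75) from centroid. f_tx = M·y/J = 1.211 kip/in; f_ty = M·x/J = 0.6699 kip/in.
Resultant f_max = √[f_tx² + (f_v + f_ty)²] = √[1.211² + (1.01 + 0.6699)²] = 2.071 kip/in.
Capacity per unit length: r_n/Ω = (1/2.0) × 0.6 × 90 × (0.707 × 0.1875) = 3.579 kip/in.
2.071 ≤ 3.579 → adequate.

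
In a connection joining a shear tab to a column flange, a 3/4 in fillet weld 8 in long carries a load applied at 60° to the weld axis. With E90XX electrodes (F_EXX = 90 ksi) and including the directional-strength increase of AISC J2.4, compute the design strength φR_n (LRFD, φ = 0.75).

t_e = 0.707 × 0.75 = 0.5302 in; A_we = 0.5302 × 8 = 4.242 in².
Directional factor: 1.0 + 0.5 sin^1.5(60°) = 1.403.
F_nw = 0.6 × 90 × 1.403 = 75.76 ksi.
φR_n = 0.75 × 75.76 × 4.242 = 241 kips.

φR_n ≈ 241 kips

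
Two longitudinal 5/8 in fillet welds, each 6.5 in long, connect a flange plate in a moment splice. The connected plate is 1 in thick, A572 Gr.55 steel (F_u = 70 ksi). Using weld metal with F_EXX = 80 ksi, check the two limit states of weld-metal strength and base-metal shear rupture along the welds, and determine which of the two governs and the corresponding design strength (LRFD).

t_e = 0.707 × 0.625 = 0.4419 in; L = 13 in.
Weld metal: φR_n = 0.75 × 0.6 × 80 × 0.4419 × 13 = 206.8 kips.
Base metal (shear rupture): φR_n = 0.75 × 0.6 × 70 × 1 × 13 = 409.5 kips.
Governing: weld metal.

φR_n ≈ 207 kips (weld metal governs)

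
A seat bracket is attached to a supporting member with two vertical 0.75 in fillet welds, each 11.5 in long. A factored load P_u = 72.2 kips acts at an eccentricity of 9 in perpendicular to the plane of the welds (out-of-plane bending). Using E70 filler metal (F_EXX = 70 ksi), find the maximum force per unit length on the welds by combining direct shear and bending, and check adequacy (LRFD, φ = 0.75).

L_w = 2 × 11.5 = 23 in; section modulus (unit throat) S = 2 × L²/6 = 44.08 in².
Direct shear f_v = P/L_w = 72.2/23 = 3.139 kip/in.
Moment M = P × e = 72.2 × 9 = 649.8 kip·in; bending f_b = M/S = 14.74 kip/in.
f_max = √(f_v² + f_b²) = √(3.139² + 14.74²) = 15.07 kip/in.
φr_n = 0.75 × 0.6 × 70 × (0.707 × 0.75) = 16.7 kip/in → adequate.

f_max ≈ 15.1 kip/in; adequate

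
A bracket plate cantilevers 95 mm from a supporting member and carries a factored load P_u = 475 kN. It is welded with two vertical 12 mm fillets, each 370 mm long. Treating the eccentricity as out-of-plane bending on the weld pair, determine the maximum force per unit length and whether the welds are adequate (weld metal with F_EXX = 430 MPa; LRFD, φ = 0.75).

f_max ≈ 1180 N/mm; adequate

L_w = 2 × 370 = 740 mm; section modulus (unit throat) S = 2 × L²/6 = 45630 mm².
Direct shear f_v = P/L_w = 475×10³/740 = 641.9 N/mm.
Moment M = P × e = 475×10³ × 95 = 45125000 N·mm; bending f_b = M/S = 988.9 N/mm.
f_max = √(f_v² + f_b²) = √(641.9² + 988.9²) = 1179 N/mm.
φr_n = 0.75 × 0.6 × 430 × (0.707 × 12) = 1642 N/mm → adequate.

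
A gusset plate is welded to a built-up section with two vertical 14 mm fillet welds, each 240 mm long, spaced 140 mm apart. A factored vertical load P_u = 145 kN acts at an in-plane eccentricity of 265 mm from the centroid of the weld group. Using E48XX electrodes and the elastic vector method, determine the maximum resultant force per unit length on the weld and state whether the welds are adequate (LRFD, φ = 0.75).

E48XX → F_EXX = 480 MPa.
Total weld length L_w = 480 mm. Treat welds as unit-width lines.
Polar moment about centroid: J = 2[d³/12 + d(b/2)²] = 2[240³/12 + 240×70²] = 4656000 mm³.
Direct shear f_v = P/L_w = 145×10³ / 480 = 302.1 N/mm (vertical).
Torsion M = P·e = 145×10³ × 265 = 38425000 N·mm.
Critical point at (x, y) = (70, 120) from centroid. f_tx = M·y/J = 990.3 N/mm; f_ty = M·x/J = 577.7 N/mm.
Resultant f_max = √[f_tx² + (f_v + f_ty)²] = √[990.3² + (302.1 + 577.7)²] = 1325 N/mm.
Capacity per unit length: φr_n = 0.75 × 0.6 × 480 × (0.707 × 14) = 2138 N/mm.
1325 ≤ 2138 → adequate.

f_max ≈ 1320 N/mm; adequate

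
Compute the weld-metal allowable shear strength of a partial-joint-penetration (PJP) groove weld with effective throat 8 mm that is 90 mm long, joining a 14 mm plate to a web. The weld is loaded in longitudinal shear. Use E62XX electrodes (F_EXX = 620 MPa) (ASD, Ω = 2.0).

Effective throat (given) t_e = 8 mm.
A_we = 8 × 90 = 720 mm².
F_nw = 0.6 F_EXX = 372 MPa.
R_n/Ω = (372 × 720) / 2.0 × 10⁻³ = 133.9 kN.

R_n/Ω ≈ 134 kN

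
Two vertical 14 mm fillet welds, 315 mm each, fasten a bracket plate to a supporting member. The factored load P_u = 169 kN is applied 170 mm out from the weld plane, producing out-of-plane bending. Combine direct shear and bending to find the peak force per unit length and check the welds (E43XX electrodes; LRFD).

f_max ≈ 909 N/mm; adequate

E43XX → F_EXX = 430 MPa.
L_w = 2 × 315 = 630 mm; section modulus (unit throat) S = 2 × L²/6 = 33080 mm².
Direct shear f_v = P/L_w = 169×10³/630 = 268.3 N/mm.
Moment M = P × e = 169×10³ × 170 = 28730000 N·mm; bending f_b = M/S = 868.6 N/mm.
f_max = √(f_v² + f_b²) = √(268.3² + 868.6²) = 909.1 N/mm.
φr_n = 0.75 × 0.6 × 430 × (0.707 × 14) = 1915 N/mm → adequate.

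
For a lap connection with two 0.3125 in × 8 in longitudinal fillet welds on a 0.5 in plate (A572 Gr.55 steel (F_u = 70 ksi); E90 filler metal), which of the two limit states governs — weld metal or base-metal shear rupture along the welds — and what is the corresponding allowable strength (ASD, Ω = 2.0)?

E90XX → F_EXX = 90 ksi.
t_e = 0.707 × 0.3125 = 0.2209 in; L = 16 in.
Weld metal: R_n/Ω = (1/2.0) × 0.6 × 90 × 0.2209 × 16 = 95.44 kip.
Base metal (shear rupture): R_n/Ω = (1/2.0) × 0.6 × 70 × 0.5 × 16 = 168 kip.
Governing: weld metal.

R_n/Ω ≈ 95.4 kip (weld metal governs)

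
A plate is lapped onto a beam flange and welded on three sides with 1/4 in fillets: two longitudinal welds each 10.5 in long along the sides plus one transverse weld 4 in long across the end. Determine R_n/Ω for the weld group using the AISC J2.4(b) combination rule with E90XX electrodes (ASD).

R_n/Ω ≈ 119 kips

E90XX → F_EXX = 90 ksi.
t_e = 0.707 × 0.25 = 0.1767 in.
R_nwl = 0.6 × 90 × 0.1767 × 21 = 200.4 kips (longitudinal, 2 welds).
R_nwt = 0.6 × 90 × 0.1767 × 4 = 38.18 kips (transverse, base value).
(i) R_nwl + R_nwt = 238.6 kips; (ii) 0.85 R_nwl + 1.5 R_nwt = 227.6 kips.
R_n = max = 238.6 kips [governs: (i)]; R_n/Ω = 119.3 kips.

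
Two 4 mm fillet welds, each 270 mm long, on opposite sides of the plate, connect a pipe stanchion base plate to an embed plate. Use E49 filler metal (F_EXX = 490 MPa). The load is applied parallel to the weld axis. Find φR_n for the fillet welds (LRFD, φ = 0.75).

Effective throat t_e = 0.707 × 4 = 2.828 mm.
Total length L = 540 mm; A_we = 2.828 × 540 = 1527 mm².
F_nw = 0.6 F_EXX = 0.6 × 490 = 294 MPa.
φR_n = 0.75 × 294 × 1527 × 10⁻³ = 336.7 kN.

φR_n ≈ 337 kN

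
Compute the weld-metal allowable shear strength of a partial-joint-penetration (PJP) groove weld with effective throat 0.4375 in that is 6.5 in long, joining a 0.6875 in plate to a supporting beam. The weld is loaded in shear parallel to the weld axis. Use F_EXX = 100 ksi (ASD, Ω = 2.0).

Effective throat (given) t_e = 0.4375 in.
A_we = 0.4375 × 6.5 = 2.844 in².
F_nw = 0.6 F_EXX = 60 ksi.
R_n/Ω = (60 × 2.844) / 2.0 = 85.31 kips.

R_n/Ω ≈ 85.3 kips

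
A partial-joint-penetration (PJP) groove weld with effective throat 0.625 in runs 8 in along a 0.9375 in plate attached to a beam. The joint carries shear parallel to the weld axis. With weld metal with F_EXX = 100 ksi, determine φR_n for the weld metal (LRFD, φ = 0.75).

φR_n ≈ 225 kips

Effective throat (given) t_e = 0.625 in.
A_we = 0.625 × 8 = 5 in².
F_nw = 0.6 F_EXX = 60 ksi.
φR_n = 0.75 × 60 × 5 = 225 kips.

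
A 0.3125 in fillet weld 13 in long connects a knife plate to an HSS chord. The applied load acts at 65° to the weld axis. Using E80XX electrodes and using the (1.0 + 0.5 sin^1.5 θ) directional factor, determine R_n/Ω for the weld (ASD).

R_n/Ω ≈ 98.7 kips

E80XX → F_EXX = 80 ksi.
t_e = 0.707 × 0.3125 = 0.2209 in; A_we = 0.2209 × 13 = 2.872 in².
Directional factor: 1.0 + 0.5 sin^1.5(65°) = 1.431.
F_nw = 0.6 × 80 × 1.431 = 68.71 ksi.
R_n/Ω = (68.71 × 2.872) / 2.0 = 98.67 kips.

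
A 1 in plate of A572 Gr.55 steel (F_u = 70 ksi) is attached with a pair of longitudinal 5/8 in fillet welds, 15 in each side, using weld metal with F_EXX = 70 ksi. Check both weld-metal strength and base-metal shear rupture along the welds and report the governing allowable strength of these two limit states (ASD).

t_e = 0.707 × 0.625 = 0.4419 in; L = 30 in.
Weld metal: R_n/Ω = (1/2.0) × 0.6 × 70 × 0.4419 × 30 = 278.4 kip.
Base metal (shear rupture): R_n/Ω = (1/2.0) × 0.6 × 70 × 1 × 30 = 630 kip.
Governing: weld metal.

R_n/Ω ≈ 278 kip (weld metal governs)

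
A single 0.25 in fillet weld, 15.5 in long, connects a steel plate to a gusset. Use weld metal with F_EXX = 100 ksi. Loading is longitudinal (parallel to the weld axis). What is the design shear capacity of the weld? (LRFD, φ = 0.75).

φR_n ≈ 123 kip

Effective throat t_e = 0.707 × 0.25 = 0.1767 in.
Total length L = 15.5 in; A_we = 0.1767 × 15.5 = 2.74 in².
F_nw = 0.6 F_EXX = 0.6 × 100 = 60 ksi.
φR_n = 0.75 × 60 × 2.74 = 123.3 kip.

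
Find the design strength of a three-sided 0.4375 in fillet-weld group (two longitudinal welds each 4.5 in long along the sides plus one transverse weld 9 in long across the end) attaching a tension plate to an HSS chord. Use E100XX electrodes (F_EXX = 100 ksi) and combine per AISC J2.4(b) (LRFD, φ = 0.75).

φR_n ≈ 294 kip

t_e = 0.707 × 0.4375 = 0.3093 in.
R_nwl = 0.6 × 100 × 0.3093 × 9 = 167 kip (longitudinal, 2 welds).
R_nwt = 0.6 × 100 × 0.3093 × 9 = 167 kip (transverse, base value).
(i) R_nwl + R_nwt = 334.1 kip; (ii) 0.85 R_nwl + 1.5 R_nwt = 392.5 kip.
R_n = max = 392.5 kip [governs: (ii)]; φR_n = 294.4 kip.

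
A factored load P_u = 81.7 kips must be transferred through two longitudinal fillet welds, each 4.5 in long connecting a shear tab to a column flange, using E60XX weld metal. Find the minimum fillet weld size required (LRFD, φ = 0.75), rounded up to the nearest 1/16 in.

w = 1/2 in

E60XX → F_EXX = 60 ksi.
Total weld length L = 9 in.
Required throat t_e = P_u / (φ × 0.6 F_EXX × L) = 81.7 / (0.75 × 0.6 × 60 × 9) = 0.3362 in.
Required leg w = t_e / 0.707 = 0.4756 in → use 1/2 in.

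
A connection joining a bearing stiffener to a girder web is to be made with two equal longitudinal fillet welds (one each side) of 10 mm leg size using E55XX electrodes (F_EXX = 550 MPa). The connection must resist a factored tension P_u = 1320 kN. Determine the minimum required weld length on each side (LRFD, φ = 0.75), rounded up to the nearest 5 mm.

L = 380 mm on each side

Throat t_e = 0.707 × 10 = 7.07 mm.
φr_n = 0.75 × 0.6 × 550 × 7.07 × 10⁻³ = 1.75 kN/mm.
L_req = P_u / φr_n = 1320 / 1.75 = 754.4 mm total.
Per side: 754.4 / 2 = 377.2 mm.
Round up → use L = 380 mm on each side.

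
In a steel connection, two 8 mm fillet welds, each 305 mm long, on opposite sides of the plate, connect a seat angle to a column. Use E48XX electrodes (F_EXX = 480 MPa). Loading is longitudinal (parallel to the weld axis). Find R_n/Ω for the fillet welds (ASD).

R_n/Ω ≈ 497 kN

Effective throat t_e = 0.707 × 8 = 5.656 mm.
Total length L = 610 mm; A_we = 5.656 × 610 = 3450 mm².
F_nw = 0.6 F_EXX = 0.6 × 480 = 288 MPa.
R_n = 288 × 3450 × 10⁻³ = 993.6 kN; R_n/Ω = 993.6/2.0 = 496.8 kN.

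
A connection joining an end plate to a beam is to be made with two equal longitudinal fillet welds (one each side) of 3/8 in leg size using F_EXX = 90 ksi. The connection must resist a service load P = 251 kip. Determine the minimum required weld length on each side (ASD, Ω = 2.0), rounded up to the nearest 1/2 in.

L = 18 in on each side

Throat t_e = 0.707 × 0.375 = 0.2651 in.
r_n/Ω = (0.6 × 90 × 0.2651) / 2.0 = 7.158 kip/in.
L_req = P / (r_n/Ω) = 251 / 7.158 = 35.06 in total.
Per side: 35.06 / 2 = 17.53 in.
Round up → use L = 18 in on each side.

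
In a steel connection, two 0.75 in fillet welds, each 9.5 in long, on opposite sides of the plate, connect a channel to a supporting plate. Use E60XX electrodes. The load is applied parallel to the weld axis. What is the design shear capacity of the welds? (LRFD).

E60XX → F_EXX = 60 ksi.
Effective throat t_e = 0.707 × 0.75 = 0.5302 in.
Total length L = 19 in; A_we = 0.5302 × 19 = 10.07 in².
F_nw = 0.6 F_EXX = 0.6 × 60 = 36 ksi.
φR_n = 0.75 × 36 × 10.07 = 272 kip.

φR_n ≈ 272 kip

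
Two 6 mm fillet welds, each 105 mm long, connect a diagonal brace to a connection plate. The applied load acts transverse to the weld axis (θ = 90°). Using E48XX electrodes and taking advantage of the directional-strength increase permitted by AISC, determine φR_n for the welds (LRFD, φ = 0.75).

E48XX → F_EXX = 480 MPa.
t_e = 0.707 × 6 = 4.242 mm; A_we = 4.242 × 210 = 890.8 mm².
Directional factor: 1.0 + 0.5 sin^1.5(90°) = 1.5.
F_nw = 0.6 × 480 × 1.5 = 432 MPa.
φR_n = 0.75 × 432 × 890.8 × 10⁻³ = 288.6 kN.

φR_n ≈ 289 kN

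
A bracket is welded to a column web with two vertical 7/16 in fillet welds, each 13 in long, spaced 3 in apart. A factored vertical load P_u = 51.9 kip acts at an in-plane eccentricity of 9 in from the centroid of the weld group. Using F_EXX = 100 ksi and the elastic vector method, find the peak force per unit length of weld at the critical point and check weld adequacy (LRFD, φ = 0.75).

Total weld length L_w = 26 in. Treat welds as unit-width lines.
Polar moment about centroid: J = 2[d³/12 + d(b/2)²] = 2[13³/12 + 13×1.5²] = 424.7 in³.
Direct shear f_v = P/L_w = 51.9 / 26 = 1.996 kip/in (vertical).
Torsion M = P·e = 51.9 × 9 = 467.1 kip·in.
Critical point at (x, y) = (1.5, 6.5) from centroid. f_tx = M·y/J = 7.149 kip/in; f_ty = M·x/J = 1.65 kip/in.
Resultant f_max = √[f_tx² + (f_v + f_ty)²] = √[7.149² + (1.996 + 1.65)²] = 8.026 kip/in.
Capacity per unit length: φr_n = 0.75 × 0.6 × 100 × (0.707 × 0.4375) = 13.92 kip/in.
8.026 ≤ 13.92 → adequate.

f_max ≈ 8.03 kip/in; adequate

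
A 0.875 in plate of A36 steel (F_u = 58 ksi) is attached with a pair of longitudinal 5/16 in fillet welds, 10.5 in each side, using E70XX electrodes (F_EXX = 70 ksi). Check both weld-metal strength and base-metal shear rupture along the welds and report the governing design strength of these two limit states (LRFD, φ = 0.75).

φR_n ≈ 146 kips (weld metal governs)

t_e = 0.707 × 0.3125 = 0.2209 in; L = 21 in.
Weld metal: φR_n = 0.75 × 0.6 × 70 × 0.2209 × 21 = 146.2 kips.
Base metal (shear rupture): φR_n = 0.75 × 0.6 × 58 × 0.875 × 21 = 479.6 kips.
Governing: weld metal.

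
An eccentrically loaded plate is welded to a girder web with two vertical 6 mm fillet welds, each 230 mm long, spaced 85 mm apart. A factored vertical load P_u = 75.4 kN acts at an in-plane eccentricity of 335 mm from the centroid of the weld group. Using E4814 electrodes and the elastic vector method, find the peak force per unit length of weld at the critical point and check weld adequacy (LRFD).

E48XX → F_EXX = 480 MPa.
Total weld length L_w = 460 mm. Treat welds as unit-width lines.
Polar moment about centroid: J = 2[d³/12 + d(b/2)²] = 2[230³/12 + 230×42.5²] = 2859000 mm³.
Direct shear f_v = P/L_w = 75.4×10³ / 460 = 163.9 N/mm (vertical).
Torsion M = P·e = 75.4×10³ × 335 = 25259000 N·mm.
Critical point at (x, y) = (42.5, 115) from centroid. f_tx = M·y/J = 1016 N/mm; f_ty = M·x/J = 375.5 N/mm.
Resultant f_max = √[f_tx² + (f_v + f_ty)²] = √[1016² + (163.9 + 375.5)²] = 1150 N/mm.
Capacity per unit length: φr_n = 0.75 × 0.6 × 480 × (0.707 × 6) = 916.3 N/mm.
1150 > 916.3 → NOT adequate.

f_max ≈ 1150 N/mm; NOT adequate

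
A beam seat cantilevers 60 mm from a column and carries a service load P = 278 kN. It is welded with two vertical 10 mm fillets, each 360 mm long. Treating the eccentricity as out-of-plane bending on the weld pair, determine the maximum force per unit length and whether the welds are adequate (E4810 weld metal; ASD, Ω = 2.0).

f_max ≈ 546 N/mm; adequate

E48XX → F_EXX = 480 MPa.
L_w = 2 × 360 = 720 mm; section modulus (unit throat) S = 2 × L²/6 = 43200 mm².
Direct shear f_v = P/L_w = 278×10³/720 = 386.1 N/mm.
Moment M = P × e = 278×10³ × 60 = 16680000 N·mm; bending f_b = M/S = 386.1 N/mm.
f_max = √(f_v² + f_b²) = √(386.1² + 386.1²) = 546 N/mm.
r_n/Ω = (1/2.0) × 0.6 × 480 × (0.707 × 10) = 1018 N/mm → adequate.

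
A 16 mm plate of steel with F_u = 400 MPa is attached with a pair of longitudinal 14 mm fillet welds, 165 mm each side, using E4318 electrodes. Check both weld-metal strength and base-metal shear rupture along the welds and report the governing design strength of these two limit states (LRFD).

E43XX → F_EXX = 430 MPa.
t_e = 0.707 × 14 = 9.898 mm; L = 330 mm.
Weld metal: φR_n = 0.75 × 0.6 × 430 × 9.898 × 330 × 10⁻³ = 632 kN.
Base metal (shear rupture): φR_n = 0.75 × 0.6 × 400 × 16 × 330 × 10⁻³ = 950.4 kN.
Governing: weld metal.

φR_n ≈ 632 kN (weld metal governs)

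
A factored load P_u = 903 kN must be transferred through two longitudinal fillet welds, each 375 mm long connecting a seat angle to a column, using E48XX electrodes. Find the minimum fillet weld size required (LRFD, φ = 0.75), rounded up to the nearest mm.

E48XX → F_EXX = 480 MPa.
Total weld length L = 750 mm.
Required throat t_e = P_u / (φ × 0.6 F_EXX × L) = 903 / (0.75 × 0.6 × 480 × 750 × 10⁻³) = 5.574 mm.
Required leg w = t_e / 0.707 = 7.884 mm → use 8 mm.

w = 8 mm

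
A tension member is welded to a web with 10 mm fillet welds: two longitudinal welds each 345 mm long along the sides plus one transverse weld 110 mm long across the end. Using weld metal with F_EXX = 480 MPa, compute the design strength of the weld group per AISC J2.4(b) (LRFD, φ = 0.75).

t_e = 0.707 × 10 = 7.07 mm.
R_nwl = 0.6 × 480 × 7.07 × 690 × 10⁻³ = 1405 kN (longitudinal, 2 welds).
R_nwt = 0.6 × 480 × 7.07 × 110 × 10⁻³ = 224 kN (transverse, base value).
(i) R_nwl + R_nwt = 1629 kN; (ii) 0.85 R_nwl + 1.5 R_nwt = 1530 kN.
R_n = max = 1629 kN [governs: (i)]; φR_n = 1222 kN.

φR_n ≈ 1220 kN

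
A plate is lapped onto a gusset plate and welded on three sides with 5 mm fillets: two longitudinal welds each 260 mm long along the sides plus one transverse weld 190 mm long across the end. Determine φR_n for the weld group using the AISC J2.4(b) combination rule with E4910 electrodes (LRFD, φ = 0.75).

φR_n ≈ 567 kN

E49XX → F_EXX = 490 MPa.
t_e = 0.707 × 5 = 3.535 mm.
R_nwl = 0.6 × 490 × 3.535 × 520 × 10⁻³ = 540.4 kN (longitudinal, 2 welds).
R_nwt = 0.6 × 490 × 3.535 × 190 × 10⁻³ = 197.5 kN (transverse, base value).
(i) R_nwl + R_nwt = 737.9 kN; (ii) 0.85 R_nwl + 1.5 R_nwt = 755.6 kN.
R_n = max = 755.6 kN [governs: (ii)]; φR_n = 566.7 kN.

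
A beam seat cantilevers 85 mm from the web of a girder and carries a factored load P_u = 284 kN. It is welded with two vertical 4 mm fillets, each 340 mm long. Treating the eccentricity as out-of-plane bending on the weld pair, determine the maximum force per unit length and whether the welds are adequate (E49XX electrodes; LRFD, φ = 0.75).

f_max ≈ 753 N/mm; NOT adequate

E49XX → F_EXX = 490 MPa.
L_w = 2 × 340 = 680 mm; section modulus (unit throat) S = 2 × L²/6 = 38530 mm².
Direct shear f_v = P/L_w = 284×10³/680 = 417.6 N/mm.
Moment M = P × e = 284×10³ × 85 = 24140000 N·mm; bending f_b = M/S = 626.5 N/mm.
f_max = √(f_v² + f_b²) = √(417.6² + 626.5²) = 752.9 N/mm.
φr_n = 0.75 × 0.6 × 490 × (0.707 × 4) = 623.6 N/mm → NOT adequate.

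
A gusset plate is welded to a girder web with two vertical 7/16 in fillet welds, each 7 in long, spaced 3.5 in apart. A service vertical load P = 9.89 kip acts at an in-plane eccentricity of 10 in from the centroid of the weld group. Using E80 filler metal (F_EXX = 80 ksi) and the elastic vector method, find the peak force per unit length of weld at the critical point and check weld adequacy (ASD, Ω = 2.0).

f_max ≈ 4.23 kip/in; adequate

Total weld length L_w = 14 in. Treat welds as unit-width lines.
Polar moment about centroid: J = 2[d³/12 + d(b/2)²] = 2[7³/12 + 7×1.75²] = 100 in³.
Direct shear f_v = P/L_w = 9.89 / 14 = 0.7064 kip/in (vertical).
Torsion M = P·e = 9.89 × 10 = 98.9 kip·in.
Critical point at (x, y) = (1.75, 3.5) from centroid. f_tx = M·y/J = 3.46 kip/in; f_ty = M·x/J = 1.73 kip/in.
Resultant f_max = √[f_tx² + (f_v + f_ty)²] = √[3.46² + (0.7064 + 1.73)²] = 4.232 kip/in.
Capacity per unit length: r_n/Ω = (1/2.0) × 0.6 × 80 × (0.707 × 0.4375) = 7.423 kip/in.
4.232 ≤ 7.423 → adequate.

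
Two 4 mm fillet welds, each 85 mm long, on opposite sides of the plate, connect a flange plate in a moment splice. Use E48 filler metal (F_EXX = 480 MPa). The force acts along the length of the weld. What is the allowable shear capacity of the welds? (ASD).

R_n/Ω ≈ 69.2 kN

Effective throat t_e = 0.707 × 4 = 2.828 mm.
Total length L = 170 mm; A_we = 2.828 × 170 = 480.8 mm².
F_nw = 0.6 F_EXX = 0.6 × 480 = 288 MPa.
R_n = 288 × 480.8 × 10⁻³ = 138.5 kN; R_n/Ω = 138.5/2.0 = 69.23 kN.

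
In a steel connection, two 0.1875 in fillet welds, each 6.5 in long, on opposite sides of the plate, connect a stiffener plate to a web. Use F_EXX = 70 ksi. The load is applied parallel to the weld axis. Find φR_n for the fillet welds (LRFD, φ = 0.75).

φR_n ≈ 54.3 kip

Effective throat t_e = 0.707 × 0.1875 = 0.1326 in.
Total length L = 13 in; A_we = 0.1326 × 13 = 1.723 in².
F_nw = 0.6 F_EXX = 0.6 × 70 = 42 ksi.
φR_n = 0.75 × 42 × 1.723 = 54.28 kip.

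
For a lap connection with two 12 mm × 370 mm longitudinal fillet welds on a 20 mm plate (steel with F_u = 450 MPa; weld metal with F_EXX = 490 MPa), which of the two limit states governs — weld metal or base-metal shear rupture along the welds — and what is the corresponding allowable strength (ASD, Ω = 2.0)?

R_n/Ω ≈ 923 kN (weld metal governs)

t_e = 0.707 × 12 = 8.484 mm; L = 740 mm.
Weld metal: R_n/Ω = (1/2.0) × 0.6 × 490 × 8.484 × 740 × 10⁻³ = 922.9 kN.
Base metal (shear rupture): R_n/Ω = (1/2.0) × 0.6 × 450 × 20 × 740 × 10⁻³ = 1998 kN.
Governing: weld metal.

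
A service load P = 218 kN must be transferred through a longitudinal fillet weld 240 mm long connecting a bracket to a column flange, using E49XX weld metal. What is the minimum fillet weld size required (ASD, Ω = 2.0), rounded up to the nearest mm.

w = 9 mm

E49XX → F_EXX = 490 MPa.
Total weld length L = 240 mm.
Required throat t_e = P × Ω / (0.6 F_EXX × L) = 218 × 2.0 / (0.6 × 490 × 240 × 10⁻³) = 6.179 mm.
Required leg w = t_e / 0.707 = 8.74 mm → use 9 mm.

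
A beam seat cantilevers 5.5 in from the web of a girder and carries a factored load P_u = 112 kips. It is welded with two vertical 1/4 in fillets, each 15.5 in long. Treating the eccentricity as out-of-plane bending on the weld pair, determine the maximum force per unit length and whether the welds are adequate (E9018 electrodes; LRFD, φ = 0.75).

f_max ≈ 8.5 kip/in; NOT adequate

E90XX → F_EXX = 90 ksi.
L_w = 2 × 15.5 = 31 in; section modulus (unit throat) S = 2 × L²/6 = 80.08 in².
Direct shear f_v = P/L_w = 112/31 = 3.613 kip/in.
Moment M = P × e = 112 × 5.5 = 616 kip·in; bending f_b = M/S = 7.692 kip/in.
f_max = √(f_v² + f_b²) = √(3.613² + 7.692²) = 8.498 kip/in.
φr_n = 0.75 × 0.6 × 90 × (0.707 × 0.25) = 7.158 kip/in → NOT adequate.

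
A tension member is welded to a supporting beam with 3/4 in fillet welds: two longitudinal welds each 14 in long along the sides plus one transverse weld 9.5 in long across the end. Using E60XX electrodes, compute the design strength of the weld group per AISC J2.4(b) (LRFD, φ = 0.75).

E60XX → F_EXX = 60 ksi.
t_e = 0.707 × 0.75 = 0.5302 in.
R_nwl = 0.6 × 60 × 0.5302 × 28 = 534.5 kips (longitudinal, 2 welds).
R_nwt = 0.6 × 60 × 0.5302 × 9.5 = 181.3 kips (transverse, base value).
(i) R_nwl + R_nwt = 715.8 kips; (ii) 0.85 R_nwl + 1.5 R_nwt = 726.3 kips.
R_n = max = 726.3 kips [governs: (ii)]; φR_n = 544.8 kips.

φR_n ≈ 545 kips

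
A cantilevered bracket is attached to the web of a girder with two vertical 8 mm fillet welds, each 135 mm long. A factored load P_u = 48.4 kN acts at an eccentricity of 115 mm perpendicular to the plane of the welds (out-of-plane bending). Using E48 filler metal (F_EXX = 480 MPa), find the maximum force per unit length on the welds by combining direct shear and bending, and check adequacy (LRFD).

L_w = 2 × 135 = 270 mm; section modulus (unit throat) S = 2 × L²/6 = 6075 mm².
Direct shear f_v = P/L_w = 48.4×10³/270 = 179.3 N/mm.
Moment M = P × e = 48.4×10³ × 115 = 5566000 N·mm; bending f_b = M/S = 916.2 N/mm.
f_max = √(f_v² + f_b²) = √(179.3² + 916.2²) = 933.6 N/mm.
φr_n = 0.75 × 0.6 × 480 × (0.707 × 8) = 1222 N/mm → adequate.

f_max ≈ 934 N/mm; adequate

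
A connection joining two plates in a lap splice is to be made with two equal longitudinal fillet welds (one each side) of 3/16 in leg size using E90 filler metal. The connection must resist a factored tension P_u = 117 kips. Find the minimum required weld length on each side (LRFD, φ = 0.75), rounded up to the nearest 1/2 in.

E90XX → F_EXX = 90 ksi.
Throat t_e = 0.707 × 0.1875 = 0.1326 in.
φr_n = 0.75 × 0.6 × 90 × 0.1326 = 5.369 kips/in.
L_req = P_u / φr_n = 117 / 5.369 = 21.79 in total.
Per side: 21.79 / 2 = 10.9 in.
Round up → use L = 11 in on each side.

L = 11 in on each side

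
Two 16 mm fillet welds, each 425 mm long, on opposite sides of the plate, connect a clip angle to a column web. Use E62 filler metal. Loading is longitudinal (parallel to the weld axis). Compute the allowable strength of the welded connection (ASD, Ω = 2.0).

E62XX → F_EXX = 620 MPa.
Effective throat t_e = 0.707 × 16 = 11.31 mm.
Total length L = 850 mm; A_we = 11.31 × 850 = 9615 mm².
F_nw = 0.6 F_EXX = 0.6 × 620 = 372 MPa.
R_n = 372 × 9615 × 10⁻³ = 3577 kN; R_n/Ω = 3577/2.0 = 1788 kN.

R_n/Ω ≈ 1790 kN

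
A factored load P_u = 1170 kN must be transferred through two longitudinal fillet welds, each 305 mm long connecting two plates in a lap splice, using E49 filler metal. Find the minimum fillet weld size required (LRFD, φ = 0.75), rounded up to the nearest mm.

w = 13 mm

E49XX → F_EXX = 490 MPa.
Total weld length L = 610 mm.
Required throat t_e = P_u / (φ × 0.6 F_EXX × L) = 1170 / (0.75 × 0.6 × 490 × 610 × 10⁻³) = 8.699 mm.
Required leg w = t_e / 0.707 = 12.3 mm → use 13 mm.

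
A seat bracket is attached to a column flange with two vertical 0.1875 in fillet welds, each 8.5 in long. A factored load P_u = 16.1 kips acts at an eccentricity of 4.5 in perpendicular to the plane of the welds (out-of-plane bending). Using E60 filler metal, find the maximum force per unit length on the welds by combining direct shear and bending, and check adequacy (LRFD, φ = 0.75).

f_max ≈ 3.15 kip/in; adequate

E60XX → F_EXX = 60 ksi.
L_w = 2 × 8.5 = 17 in; section modulus (unit throat) S = 2 × L²/6 = 24.08 in².
Direct shear f_v = P/L_w = 16.1/17 = 0.9471 kip/in.
Moment M = P × e = 16.1 × 4.5 = 72.45 kip·in; bending f_b = M/S = 3.008 kip/in.
f_max = √(f_v² + f_b²) = √(0.9471² + 3.008²) = 3.154 kip/in.
φr_n = 0.75 × 0.6 × 60 × (0.707 × 0.1875) = 3.579 kip/in → adequate.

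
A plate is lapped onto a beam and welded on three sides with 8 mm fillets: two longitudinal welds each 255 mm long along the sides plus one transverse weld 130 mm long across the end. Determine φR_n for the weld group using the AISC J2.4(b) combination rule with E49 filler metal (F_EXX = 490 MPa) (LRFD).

φR_n ≈ 798 kN

t_e = 0.707 × 8 = 5.656 mm.
R_nwl = 0.6 × 490 × 5.656 × 510 × 10⁻³ = 848.1 kN (longitudinal, 2 welds).
R_nwt = 0.6 × 490 × 5.656 × 130 × 10⁻³ = 216.2 kN (transverse, base value).
(i) R_nwl + R_nwt = 1064 kN; (ii) 0.85 R_nwl + 1.5 R_nwt = 1045 kN.
R_n = max = 1064 kN [governs: (i)]; φR_n = 798.2 kN.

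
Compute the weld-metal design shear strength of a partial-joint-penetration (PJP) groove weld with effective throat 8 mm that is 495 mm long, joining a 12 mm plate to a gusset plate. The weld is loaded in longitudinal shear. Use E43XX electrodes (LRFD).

φR_n ≈ 766 kN

E43XX → F_EXX = 430 MPa.
Effective throat (given) t_e = 8 mm.
A_we = 8 × 495 = 3960 mm².
F_nw = 0.6 F_EXX = 258 MPa.
φR_n = 0.75 × 258 × 3960 × 10⁻³ = 766.3 kN.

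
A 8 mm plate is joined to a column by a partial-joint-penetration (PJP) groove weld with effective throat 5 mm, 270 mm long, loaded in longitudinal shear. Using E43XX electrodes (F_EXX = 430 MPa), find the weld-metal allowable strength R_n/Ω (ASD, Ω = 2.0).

R_n/Ω ≈ 174 kN

Effective throat (given) t_e = 5 mm.
A_we = 5 × 270 = 1350 mm².
F_nw = 0.6 F_EXX = 258 MPa.
R_n/Ω = (258 × 1350) / 2.0 × 10⁻³ = 174.2 kN.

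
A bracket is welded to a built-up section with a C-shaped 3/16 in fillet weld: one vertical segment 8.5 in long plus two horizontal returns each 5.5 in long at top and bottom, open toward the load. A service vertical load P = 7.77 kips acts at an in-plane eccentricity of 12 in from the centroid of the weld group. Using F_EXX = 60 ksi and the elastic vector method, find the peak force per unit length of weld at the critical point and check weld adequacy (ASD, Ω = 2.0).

Total weld length L_w = 19.5 in. Treat welds as unit-width lines.
Centroid: x̄ = 2×5.5×2.75 / 19.5 = 1.551 in from the vertical weld.
Polar moment about centroid: J = I_x + I_y = [8.5³/12 + 2×5.5×4.25²] + [8.5×1.551² + 2(5.5³/12 + 5.5×1.199²)] = 313.9 in³.
Direct shear f_v = P/L_w = 7.77 / 19.5 = 0.3985 kip/in (vertical).
Torsion M = P·e = 7.77 × 12 = 93.24 kip·in.
Critical point at (x, y) = (3.949, 4.25) from centroid. f_tx = M·y/J = 1.263 kip/in; f_ty = M·x/J = 1.173 kip/in.
Resultant f_max = √[f_tx² + (f_v + f_ty)²] = √[1.263² + (0.3985 + 1.173)²] = 2.016 kip/in.
Capacity per unit length: r_n/Ω = (1/2.0) × 0.6 × 60 × (0.707 × 0.1875) = 2.386 kip/in.
2.016 ≤ 2.386 → adequate.

f_max ≈ 2.02 kip/in; adequate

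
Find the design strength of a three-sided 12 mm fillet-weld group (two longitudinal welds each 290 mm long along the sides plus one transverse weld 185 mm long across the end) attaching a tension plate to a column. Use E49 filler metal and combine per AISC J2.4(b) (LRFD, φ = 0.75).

φR_n ≈ 1440 kN

E49XX → F_EXX = 490 MPa.
t_e = 0.707 × 12 = 8.484 mm.
R_nwl = 0.6 × 490 × 8.484 × 580 × 10⁻³ = 1447 kN (longitudinal, 2 welds).
R_nwt = 0.6 × 490 × 8.484 × 185 × 10⁻³ = 461.4 kN (transverse, base value).
(i) R_nwl + R_nwt = 1908 kN; (ii) 0.85 R_nwl + 1.5 R_nwt = 1922 kN.
R_n = max = 1922 kN [governs: (ii)]; φR_n = 1441 kN.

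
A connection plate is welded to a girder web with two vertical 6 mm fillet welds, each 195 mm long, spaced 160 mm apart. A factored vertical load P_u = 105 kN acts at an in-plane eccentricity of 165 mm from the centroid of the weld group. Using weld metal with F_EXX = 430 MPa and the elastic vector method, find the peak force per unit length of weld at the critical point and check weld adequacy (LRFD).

f_max ≈ 784 N/mm; adequate

Total weld length L_w = 390 mm. Treat welds as unit-width lines.
Polar moment about centroid: J = 2[d³/12 + d(b/2)²] = 2[195³/12 + 195×80²] = 3732000 mm³.
Direct shear f_v = P/L_w = 105×10³ / 390 = 269.2 N/mm (vertical).
Torsion M = P·e = 105×10³ × 165 = 17325000 N·mm.
Critical point at (x, y) = (80, 97.5) from centroid. f_tx = M·y/J = 452.6 N/mm; f_ty = M·x/J = 371.4 N/mm.
Resultant f_max = √[f_tx² + (f_v + f_ty)²] = √[452.6² + (269.2 + 371.4)²] = 784.4 N/mm.
Capacity per unit length: φr_n = 0.75 × 0.6 × 430 × (0.707 × 6) = 820.8 N/mm.
784.4 ≤ 820.8 → adequate.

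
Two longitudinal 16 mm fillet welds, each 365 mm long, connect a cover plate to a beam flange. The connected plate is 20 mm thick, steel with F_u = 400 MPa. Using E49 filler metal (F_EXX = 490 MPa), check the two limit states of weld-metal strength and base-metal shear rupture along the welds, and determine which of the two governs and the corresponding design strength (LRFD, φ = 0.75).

φR_n ≈ 1820 kN (weld metal governs)

t_e = 0.707 × 16 = 11.31 mm; L = 730 mm.
Weld metal: φR_n = 0.75 × 0.6 × 490 × 11.31 × 730 × 10⁻³ = 1821 kN.
Base metal (shear rupture): φR_n = 0.75 × 0.6 × 400 × 20 × 730 × 10⁻³ = 2628 kN.
Governing: weld metal.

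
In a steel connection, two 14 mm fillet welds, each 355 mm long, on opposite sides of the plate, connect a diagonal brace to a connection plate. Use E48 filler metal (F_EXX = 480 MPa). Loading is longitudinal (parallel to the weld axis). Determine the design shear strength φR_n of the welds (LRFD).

φR_n ≈ 1520 kN

Effective throat t_e = 0.707 × 14 = 9.898 mm.
Total length L = 710 mm; A_we = 9.898 × 710 = 7028 mm².
F_nw = 0.6 F_EXX = 0.6 × 480 = 288 MPa.
φR_n = 0.75 × 288 × 7028 × 10⁻³ = 1518 kN.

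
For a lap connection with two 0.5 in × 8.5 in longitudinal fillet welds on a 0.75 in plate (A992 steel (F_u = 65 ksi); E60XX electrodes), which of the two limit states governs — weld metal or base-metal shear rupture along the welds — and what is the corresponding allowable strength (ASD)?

R_n/Ω ≈ 108 kip (weld metal governs)

E60XX → F_EXX = 60 ksi.
t_e = 0.707 × 0.5 = 0.3535 in; L = 17 in.
Weld metal: R_n/Ω = (1/2.0) × 0.6 × 60 × 0.3535 × 17 = 108.2 kip.
Base metal (shear rupture): R_n/Ω = (1/2.0) × 0.6 × 65 × 0.75 × 17 = 248.6 kip.
Governing: weld metal.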